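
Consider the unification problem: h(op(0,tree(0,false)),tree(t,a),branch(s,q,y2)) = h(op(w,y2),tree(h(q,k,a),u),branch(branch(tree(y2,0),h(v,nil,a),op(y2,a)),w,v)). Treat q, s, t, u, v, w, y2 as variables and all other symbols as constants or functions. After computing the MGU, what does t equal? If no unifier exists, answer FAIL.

h(0,k,a)

Decompose h/3: op(0,tree(0,false)) = op(w,y2),  tree(t,a) = tree(h(q,k,a),u),  branch(s,q,y2) = branch(branch(tree(y2,0),h(v,nil,a),op(y2,a)),w,v).
Decompose op/2: 0 = w,  tree(0,false) = y2.
Bind w := 0; substituting into the one remaining equation that mentions w gives: branch(s,q,y2) = branch(branch(tree(y2,0),h(v,nil,a),op(y2,a)),0,v).
Bind y2 := tree(0,false); substituting into the one remaining equation that mentions y2 gives: branch(s,q,tree(0,false)) = branch(branch(tree(tree(0,false),0),h(v,nil,a),op(tree(0,false),a)),0,v).
Decompose tree/2: t = h(q,k,a),  a = u.
Bind t := h(q,k,a); no other remaining equation mentions t.
Bind u := a; no other remaining equation mentions u.
Decompose branch/3: s = branch(tree(tree(0,false),0),h(v,nil,a),op(tree(0,false),a)),  q = 0,  tree(0,false) = v.
Bind s := branch(tree(tree(0,false),0),h(v,nil,a),op(tree(0,false),a)); no other remaining equation mentions s.
Bind q := 0; no other remaining equation mentions q. Substituting into the earlier binding gives t := h(0,k,a).
Bind v := tree(0,false). Substituting into the earlier binding gives s := branch(tree(tree(0,false),0),h(tree(0,false),nil,a),op(tree(0,false),a)).
MGU = { w -> 0, y2 -> tree(0,false), t -> h(0,k,a), u -> a, s -> branch(tree(tree(0,false),0),h(tree(0,false),nil,a),op(tree(0,false),a)), q -> 0, v -> tree(0,false) }, so t -> h(0,k,a).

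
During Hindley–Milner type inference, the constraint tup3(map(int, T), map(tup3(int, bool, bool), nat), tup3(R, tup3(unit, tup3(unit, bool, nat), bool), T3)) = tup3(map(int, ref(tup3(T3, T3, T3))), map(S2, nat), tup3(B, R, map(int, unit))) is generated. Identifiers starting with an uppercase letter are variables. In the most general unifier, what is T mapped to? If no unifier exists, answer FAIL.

Decompose tup3/3: map(int, T) = map(int, ref(tup3(T3, T3, T3))),  map(tup3(int, bool, bool), nat) = map(S2, nat),  tup3(R, tup3(unit, tup3(unit, bool, nat), bool), T3) = tup3(B, R, map(int, unit)).
Decompose map/2: int = int,  T = ref(tup3(T3, T3, T3)).
Delete trivial equation int = int.
Bind T := ref(tup3(T3, T3, T3)); no other remaining equation mentions T.
Decompose map/2: tup3(int, bool, bool) = S2,  nat = nat.
Bind S2 := tup3(int, bool, bool); no other remaining equation mentions S2.
Delete trivial equation nat = nat.
Decompose tup3/3: R = B,  tup3(unit, tup3(unit, bool, nat), bool) = R,  T3 = map(int, unit).
Bind R := B; substituting into the one remaining equation that mentions R gives: tup3(unit, tup3(unit, bool, nat), bool) = B.
Bind B := tup3(unit, tup3(unit, bool, nat), bool); no other remaining equation mentions B. Substituting into the earlier binding gives R := tup3(unit, tup3(unit, bool, nat), bool).
Bind T3 := map(int, unit). Substituting into the earlier binding gives T := ref(tup3(map(int, unit), map(int, unit), map(int, unit))).
MGU = { T := ref(tup3(map(int, unit), map(int, unit), map(int, unit))), S2 := tup3(int, bool, bool), R := tup3(unit, tup3(unit, bool, nat), bool), B := tup3(unit, tup3(unit, bool, nat), bool), T3 := map(int, unit) }, so T := ref(tup3(map(int, unit), map(int, unit), map(int, unit))).

ref(tup3(map(int, unit), map(int, unit), map(int, unit)))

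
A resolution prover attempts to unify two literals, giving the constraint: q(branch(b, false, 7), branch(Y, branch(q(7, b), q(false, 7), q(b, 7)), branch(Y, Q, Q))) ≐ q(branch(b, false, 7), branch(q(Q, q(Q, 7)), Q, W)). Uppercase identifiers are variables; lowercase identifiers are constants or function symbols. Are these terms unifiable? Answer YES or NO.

YES

Decompose q/2: branch(b, false, 7) ≐ branch(b, false, 7),  branch(Y, branch(q(7, b), q(false, 7), q(b, 7)), branch(Y, Q, Q)) ≐ branch(q(Q, q(Q, 7)), Q, W).
Delete trivial equation branch(b, false, 7) ≐ branch(b, false, 7).
Decompose branch/3: Y ≐ q(Q, q(Q, 7)),  branch(q(7, b), q(false, 7), q(b, 7)) ≐ Q,  branch(Y, Q, Q) ≐ W.
Bind Y := q(Q, q(Q, 7)); substituting into the one remaining equation that mentions Y gives: branch(q(Q, q(Q, 7)), Q, Q) ≐ W.
Bind Q := branch(q(7, b), q(false, 7), q(b, 7)); substituting into the remaining equation gives: branch(q(branch(q(7, b), q(false, 7), q(b, 7)), q(branch(q(7, b), q(false, 7), q(b, 7)), 7)), branch(q(7, b), q(false, 7), q(b, 7)), branch(q(7, b), q(false, 7), q(b, 7))) ≐ W. Substituting into the earlier binding gives Y := q(branch(q(7, b), q(false, 7), q(b, 7)), q(branch(q(7, b), q(false, 7), q(b, 7)), 7)).
Bind W := branch(q(branch(q(7, b), q(false, 7), q(b, 7)), q(branch(q(7, b), q(false, 7), q(b, 7)), 7)), branch(q(7, b), q(false, 7), q(b, 7)), branch(q(7, b), q(false, 7), q(b, 7))).
No equations remain and no clash or occurs-check failure arose, so a unifier exists.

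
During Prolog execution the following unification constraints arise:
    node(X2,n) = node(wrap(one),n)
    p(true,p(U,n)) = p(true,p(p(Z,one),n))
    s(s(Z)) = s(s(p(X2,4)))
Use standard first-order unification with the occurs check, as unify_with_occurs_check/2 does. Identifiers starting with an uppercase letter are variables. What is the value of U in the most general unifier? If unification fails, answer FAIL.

Decompose node/2: X2 = wrap(one),  n = n.
Bind X2 := wrap(one); substituting into the one remaining equation that mentions X2 gives: s(s(Z)) = s(s(p(wrap(one),4))).
Delete trivial equation n = n.
Decompose p/2: true = true,  p(U,n) = p(p(Z,one),n).
Delete trivial equation true = true.
Decompose p/2: U = p(Z,one),  n = n.
Bind U := p(Z,one); no other remaining equation mentions U.
Delete trivial equation n = n.
Decompose s/1: s(Z) = s(p(wrap(one),4)).
Decompose s/1: Z = p(wrap(one),4).
Bind Z := p(wrap(one),4). Substituting into the earlier binding gives U := p(p(wrap(one),4),one).
MGU = { X2 = wrap(one), U = p(p(wrap(one),4),one), Z = p(wrap(one),4) }, so U = p(p(wrap(one),4),one).

p(p(wrap(one),4),one)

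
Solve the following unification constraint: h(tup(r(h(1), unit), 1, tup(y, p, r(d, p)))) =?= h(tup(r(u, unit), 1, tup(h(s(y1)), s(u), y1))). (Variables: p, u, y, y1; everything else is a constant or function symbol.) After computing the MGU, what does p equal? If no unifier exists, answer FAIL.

Decompose h/1: tup(r(h(1), unit), 1, tup(y, p, r(d, p))) =?= tup(r(u, unit), 1, tup(h(s(y1)), s(u), y1)).
Decompose tup/3: r(h(1), unit) =?= r(u, unit),  1 =?= 1,  tup(y, p, r(d, p)) =?= tup(h(s(y1)), s(u), y1).
Decompose r/2: h(1) =?= u,  unit =?= unit.
Bind u := h(1); substituting into the one remaining equation that mentions u gives: tup(y, p, r(d, p)) =?= tup(h(s(y1)), s(h(1)), y1).
Delete trivial equation unit =?= unit.
Delete trivial equation 1 =?= 1.
Decompose tup/3: y =?= h(s(y1)),  p =?= s(h(1)),  r(d, p) =?= y1.
Bind y := h(s(y1)); no other remaining equation mentions y.
Bind p := s(h(1)); substituting into the remaining equation gives: r(d, s(h(1))) =?= y1.
Bind y1 := r(d, s(h(1))). Substituting into the earlier binding gives y := h(s(r(d, s(h(1))))).
MGU = { u ↦ h(1), y ↦ h(s(r(d, s(h(1))))), p ↦ s(h(1)), y1 ↦ r(d, s(h(1))) }, so p ↦ s(h(1)).

s(h(1))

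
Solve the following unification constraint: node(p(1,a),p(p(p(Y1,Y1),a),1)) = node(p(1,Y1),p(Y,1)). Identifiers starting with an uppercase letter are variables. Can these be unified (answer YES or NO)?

YES

Decompose node/2: p(1,a) = p(1,Y1),  p(p(p(Y1,Y1),a),1) = p(Y,1).
Decompose p/2: 1 = 1,  a = Y1.
Delete trivial equation 1 = 1.
Bind Y1 := a; substituting into the remaining equation gives: p(p(p(a,a),a),1) = p(Y,1).
Decompose p/2: p(p(a,a),a) = Y,  1 = 1.
Bind Y := p(p(a,a),a); no other remaining equation mentions Y.
Delete trivial equation 1 = 1.
No equations remain and no clash or occurs-check failure arose, so a unifier exists.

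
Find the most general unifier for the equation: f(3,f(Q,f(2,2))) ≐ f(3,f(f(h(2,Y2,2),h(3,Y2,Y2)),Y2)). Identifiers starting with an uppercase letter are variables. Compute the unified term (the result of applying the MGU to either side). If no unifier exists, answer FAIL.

Decompose f/2: 3 ≐ 3,  f(Q,f(2,2)) ≐ f(f(h(2,Y2,2),h(3,Y2,Y2)),Y2).
Delete trivial equation 3 ≐ 3.
Decompose f/2: Q ≐ f(h(2,Y2,2),h(3,Y2,Y2)),  f(2,2) ≐ Y2.
Bind Q := f(h(2,Y2,2),h(3,Y2,Y2)); no other remaining equation mentions Q.
Bind Y2 := f(2,2). Substituting into the earlier binding gives Q := f(h(2,f(2,2),2),h(3,f(2,2),f(2,2))).
Applying the MGU to either side gives f(3,f(f(h(2,f(2,2),2),h(3,f(2,2),f(2,2))),f(2,2))).

f(3,f(f(h(2,f(2,2),2),h(3,f(2,2),f(2,2))),f(2,2)))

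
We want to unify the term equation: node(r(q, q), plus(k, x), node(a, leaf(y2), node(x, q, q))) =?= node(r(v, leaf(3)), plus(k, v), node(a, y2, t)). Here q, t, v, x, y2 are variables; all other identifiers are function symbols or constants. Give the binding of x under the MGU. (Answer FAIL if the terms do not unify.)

FAIL

Decompose node/3: r(q, q) =?= r(v, leaf(3)),  plus(k, x) =?= plus(k, v),  node(a, leaf(y2), node(x, q, q)) =?= node(a, y2, t).
Decompose r/2: q =?= v,  q =?= leaf(3).
Bind q := v; substituting into the 2 remaining equations that mention q gives: v =?= leaf(3),  node(a, leaf(y2), node(x, v, v)) =?= node(a, y2, t).
Bind v := leaf(3); substituting into the remaining equations gives: plus(k, x) =?= plus(k, leaf(3)),  node(a, leaf(y2), node(x, leaf(3), leaf(3))) =?= node(a, y2, t). Substituting into the earlier binding gives q := leaf(3).
Decompose plus/2: k =?= k,  x =?= leaf(3).
Delete trivial equation k =?= k.
Bind x := leaf(3); substituting into the remaining equation gives: node(a, leaf(y2), node(leaf(3), leaf(3), leaf(3))) =?= node(a, y2, t).
Decompose node/3: a =?= a,  leaf(y2) =?= y2,  node(leaf(3), leaf(3), leaf(3)) =?= t.
Delete trivial equation a =?= a.
Occurs check fails: y2 occurs in leaf(y2); the equation y2 =?= leaf(y2) has no finite solution.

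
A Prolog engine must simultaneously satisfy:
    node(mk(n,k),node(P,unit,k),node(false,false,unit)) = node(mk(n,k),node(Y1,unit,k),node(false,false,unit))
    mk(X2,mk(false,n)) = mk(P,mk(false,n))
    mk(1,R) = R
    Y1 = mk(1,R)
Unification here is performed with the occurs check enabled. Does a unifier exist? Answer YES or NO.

Decompose node/3: mk(n,k) = mk(n,k),  node(P,unit,k) = node(Y1,unit,k),  node(false,false,unit) = node(false,false,unit).
Delete trivial equation mk(n,k) = mk(n,k).
Decompose node/3: P = Y1,  unit = unit,  k = k.
Bind P := Y1; substituting into the one remaining equation that mentions P gives: mk(X2,mk(false,n)) = mk(Y1,mk(false,n)).
Delete trivial equation unit = unit.
Delete trivial equation k = k.
Delete trivial equation node(false,false,unit) = node(false,false,unit).
Decompose mk/2: X2 = Y1,  mk(false,n) = mk(false,n).
Bind X2 := Y1; no other remaining equation mentions X2.
Delete trivial equation mk(false,n) = mk(false,n).
Occurs check fails: R occurs in mk(1,R); the equation R = mk(1,R) has no finite solution.

NO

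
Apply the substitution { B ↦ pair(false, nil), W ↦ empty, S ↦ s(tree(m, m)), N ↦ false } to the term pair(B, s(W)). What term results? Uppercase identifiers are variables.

Replace each occurrence of B with pair(false, nil).
Replace each occurrence of W with empty.
Result: pair(pair(false, nil), s(empty)).

pair(pair(false, nil), s(empty))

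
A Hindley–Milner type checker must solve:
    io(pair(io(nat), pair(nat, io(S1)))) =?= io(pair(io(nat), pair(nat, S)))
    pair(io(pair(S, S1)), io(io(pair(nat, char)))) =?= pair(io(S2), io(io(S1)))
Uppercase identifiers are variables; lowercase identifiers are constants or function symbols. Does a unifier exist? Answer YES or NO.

Decompose io/1: pair(io(nat), pair(nat, io(S1))) =?= pair(io(nat), pair(nat, S)).
Decompose pair/2: io(nat) =?= io(nat),  pair(nat, io(S1)) =?= pair(nat, S).
Delete trivial equation io(nat) =?= io(nat).
Decompose pair/2: nat =?= nat,  io(S1) =?= S.
Delete trivial equation nat =?= nat.
Bind S := io(S1); substituting into the remaining equation gives: pair(io(pair(io(S1), S1)), io(io(pair(nat, char)))) =?= pair(io(S2), io(io(S1))).
Decompose pair/2: io(pair(io(S1), S1)) =?= io(S2),  io(io(pair(nat, char))) =?= io(io(S1)).
Decompose io/1: pair(io(S1), S1) =?= S2.
Bind S2 := pair(io(S1), S1); no other remaining equation mentions S2.
Decompose io/1: io(pair(nat, char)) =?= io(S1).
Decompose io/1: pair(nat, char) =?= S1.
Bind S1 := pair(nat, char). Substituting into the earlier bindings gives S := io(pair(nat, char)), S2 := pair(io(pair(nat, char)), pair(nat, char)).
No equations remain and no clash or occurs-check failure arose, so a unifier exists.

YES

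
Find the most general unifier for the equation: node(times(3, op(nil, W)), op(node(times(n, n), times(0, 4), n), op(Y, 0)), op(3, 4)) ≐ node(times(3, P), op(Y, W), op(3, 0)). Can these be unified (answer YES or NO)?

Decompose node/3: times(3, op(nil, W)) ≐ times(3, P),  op(node(times(n, n), times(0, 4), n), op(Y, 0)) ≐ op(Y, W),  op(3, 4) ≐ op(3, 0).
Decompose times/2: 3 ≐ 3,  op(nil, W) ≐ P.
Delete trivial equation 3 ≐ 3.
Bind P := op(nil, W); no other remaining equation mentions P.
Decompose op/2: node(times(n, n), times(0, 4), n) ≐ Y,  op(Y, 0) ≐ W.
Bind Y := node(times(n, n), times(0, 4), n); substituting into the one remaining equation that mentions Y gives: op(node(times(n, n), times(0, 4), n), 0) ≐ W.
Bind W := op(node(times(n, n), times(0, 4), n), 0); no other remaining equation mentions W. Substituting into the earlier binding gives P := op(nil, op(node(times(n, n), times(0, 4), n), 0)).
Decompose op/2: 3 ≐ 3,  4 ≐ 0.
Delete trivial equation 3 ≐ 3.
Clash: constants 4 and 0 differ; no unifier exists.

NO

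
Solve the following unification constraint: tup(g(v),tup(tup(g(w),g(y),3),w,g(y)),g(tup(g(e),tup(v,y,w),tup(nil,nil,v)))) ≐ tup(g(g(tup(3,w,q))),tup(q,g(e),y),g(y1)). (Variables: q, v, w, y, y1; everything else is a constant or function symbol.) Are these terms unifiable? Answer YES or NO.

NO

Decompose tup/3: g(v) ≐ g(g(tup(3,w,q))),  tup(tup(g(w),g(y),3),w,g(y)) ≐ tup(q,g(e),y),  g(tup(g(e),tup(v,y,w),tup(nil,nil,v))) ≐ g(y1).
Decompose g/1: v ≐ g(tup(3,w,q)).
Bind v := g(tup(3,w,q)); substituting into the one remaining equation that mentions v gives: g(tup(g(e),tup(g(tup(3,w,q)),y,w),tup(nil,nil,g(tup(3,w,q))))) ≐ g(y1).
Decompose tup/3: tup(g(w),g(y),3) ≐ q,  w ≐ g(e),  g(y) ≐ y.
Bind q := tup(g(w),g(y),3); substituting into the one remaining equation that mentions q gives: g(tup(g(e),tup(g(tup(3,w,tup(g(w),g(y),3))),y,w),tup(nil,nil,g(tup(3,w,tup(g(w),g(y),3)))))) ≐ g(y1). Substituting into the earlier binding gives v := g(tup(3,w,tup(g(w),g(y),3))).
Bind w := g(e); substituting into the one remaining equation that mentions w gives: g(tup(g(e),tup(g(tup(3,g(e),tup(g(g(e)),g(y),3))),y,g(e)),tup(nil,nil,g(tup(3,g(e),tup(g(g(e)),g(y),3)))))) ≐ g(y1). Substituting into the earlier bindings gives v := g(tup(3,g(e),tup(g(g(e)),g(y),3))), q := tup(g(g(e)),g(y),3).
Occurs check fails: y occurs in g(y); the equation y ≐ g(y) has no finite solution.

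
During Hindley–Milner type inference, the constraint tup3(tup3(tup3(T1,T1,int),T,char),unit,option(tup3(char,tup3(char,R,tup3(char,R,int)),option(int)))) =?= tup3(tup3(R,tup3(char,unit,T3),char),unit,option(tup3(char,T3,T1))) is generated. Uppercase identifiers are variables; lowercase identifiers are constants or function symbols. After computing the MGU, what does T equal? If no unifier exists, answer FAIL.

tup3(char,unit,tup3(char,tup3(option(int),option(int),int),tup3(char,tup3(option(int),option(int),int),int)))

Decompose tup3/3: tup3(tup3(T1,T1,int),T,char) =?= tup3(R,tup3(char,unit,T3),char),  unit =?= unit,  option(tup3(char,tup3(char,R,tup3(char,R,int)),option(int))) =?= option(tup3(char,T3,T1)).
Decompose tup3/3: tup3(T1,T1,int) =?= R,  T =?= tup3(char,unit,T3),  char =?= char.
Bind R := tup3(T1,T1,int); substituting into the one remaining equation that mentions R gives: option(tup3(char,tup3(char,tup3(T1,T1,int),tup3(char,tup3(T1,T1,int),int)),option(int))) =?= option(tup3(char,T3,T1)).
Bind T := tup3(char,unit,T3); no other remaining equation mentions T.
Delete trivial equation char =?= char.
Delete trivial equation unit =?= unit.
Decompose option/1: tup3(char,tup3(char,tup3(T1,T1,int),tup3(char,tup3(T1,T1,int),int)),option(int)) =?= tup3(char,T3,T1).
Decompose tup3/3: char =?= char,  tup3(char,tup3(T1,T1,int),tup3(char,tup3(T1,T1,int),int)) =?= T3,  option(int) =?= T1.
Delete trivial equation char =?= char.
Bind T3 := tup3(char,tup3(T1,T1,int),tup3(char,tup3(T1,T1,int),int)); no other remaining equation mentions T3. Substituting into the earlier binding gives T := tup3(char,unit,tup3(char,tup3(T1,T1,int),tup3(char,tup3(T1,T1,int),int))).
Bind T1 := option(int). Substituting into the earlier bindings gives R := tup3(option(int),option(int),int), T := tup3(char,unit,tup3(char,tup3(option(int),option(int),int),tup3(char,tup3(option(int),option(int),int),int))), T3 := tup3(char,tup3(option(int),option(int),int),tup3(char,tup3(option(int),option(int),int),int)).
MGU = { R ↦ tup3(option(int),option(int),int), T ↦ tup3(char,unit,tup3(char,tup3(option(int),option(int),int),tup3(char,tup3(option(int),option(int),int),int))), T3 ↦ tup3(char,tup3(option(int),option(int),int),tup3(char,tup3(option(int),option(int),int),int)), T1 ↦ option(int) }, so T ↦ tup3(char,unit,tup3(char,tup3(option(int),option(int),int),tup3(char,tup3(option(int),option(int),int),int))).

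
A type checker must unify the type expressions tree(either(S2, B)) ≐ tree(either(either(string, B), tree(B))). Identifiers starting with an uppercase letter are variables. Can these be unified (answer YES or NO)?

NO

Decompose tree/1: either(S2, B) ≐ either(either(string, B), tree(B)).
Decompose either/2: S2 ≐ either(string, B),  B ≐ tree(B).
Bind S2 := either(string, B); no other remaining equation mentions S2.
Occurs check fails: B occurs in tree(B); the equation B ≐ tree(B) has no finite solution.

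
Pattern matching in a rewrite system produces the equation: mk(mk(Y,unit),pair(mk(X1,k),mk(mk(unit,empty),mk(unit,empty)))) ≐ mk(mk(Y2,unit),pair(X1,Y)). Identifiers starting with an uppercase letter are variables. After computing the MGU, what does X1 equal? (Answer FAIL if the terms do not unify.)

FAIL

Decompose mk/2: mk(Y,unit) ≐ mk(Y2,unit),  pair(mk(X1,k),mk(mk(unit,empty),mk(unit,empty))) ≐ pair(X1,Y).
Decompose mk/2: Y ≐ Y2,  unit ≐ unit.
Bind Y := Y2; substituting into the one remaining equation that mentions Y gives: pair(mk(X1,k),mk(mk(unit,empty),mk(unit,empty))) ≐ pair(X1,Y2).
Delete trivial equation unit ≐ unit.
Decompose pair/2: mk(X1,k) ≐ X1,  mk(mk(unit,empty),mk(unit,empty)) ≐ Y2.
Occurs check fails: X1 occurs in mk(X1,k); the equation X1 ≐ mk(X1,k) has no finite solution.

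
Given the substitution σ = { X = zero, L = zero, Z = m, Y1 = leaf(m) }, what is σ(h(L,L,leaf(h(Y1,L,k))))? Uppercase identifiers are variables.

Replace each occurrence of L with zero.
Replace each occurrence of Y1 with leaf(m).
Result: h(zero,zero,leaf(h(leaf(m),zero,k))).

h(zero,zero,leaf(h(leaf(m),zero,k)))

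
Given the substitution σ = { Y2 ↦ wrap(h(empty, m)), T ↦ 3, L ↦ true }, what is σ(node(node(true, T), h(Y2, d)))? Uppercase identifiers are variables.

node(node(true, 3), h(wrap(h(empty, m)), d))

Replace each occurrence of Y2 with wrap(h(empty, m)).
Replace each occurrence of T with 3.
Result: node(node(true, 3), h(wrap(h(empty, m)), d)).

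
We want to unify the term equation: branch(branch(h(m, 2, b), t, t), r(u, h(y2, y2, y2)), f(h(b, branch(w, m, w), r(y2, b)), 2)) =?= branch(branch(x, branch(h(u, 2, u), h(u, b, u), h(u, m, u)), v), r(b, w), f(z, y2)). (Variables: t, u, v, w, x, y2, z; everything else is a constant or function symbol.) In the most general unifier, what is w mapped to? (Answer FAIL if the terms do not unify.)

h(2, 2, 2)

Decompose branch/3: branch(h(m, 2, b), t, t) =?= branch(x, branch(h(u, 2, u), h(u, b, u), h(u, m, u)), v),  r(u, h(y2, y2, y2)) =?= r(b, w),  f(h(b, branch(w, m, w), r(y2, b)), 2) =?= f(z, y2).
Decompose branch/3: h(m, 2, b) =?= x,  t =?= branch(h(u, 2, u), h(u, b, u), h(u, m, u)),  t =?= v.
Bind x := h(m, 2, b); no other remaining equation mentions x.
Bind t := branch(h(u, 2, u), h(u, b, u), h(u, m, u)); substituting into the one remaining equation that mentions t gives: branch(h(u, 2, u), h(u, b, u), h(u, m, u)) =?= v.
Bind v := branch(h(u, 2, u), h(u, b, u), h(u, m, u)); no other remaining equation mentions v.
Decompose r/2: u =?= b,  h(y2, y2, y2) =?= w.
Bind u := b; no other remaining equation mentions u. Substituting into the earlier bindings gives t := branch(h(b, 2, b), h(b, b, b), h(b, m, b)), v := branch(h(b, 2, b), h(b, b, b), h(b, m, b)).
Bind w := h(y2, y2, y2); substituting into the remaining equation gives: f(h(b, branch(h(y2, y2, y2), m, h(y2, y2, y2)), r(y2, b)), 2) =?= f(z, y2).
Decompose f/2: h(b, branch(h(y2, y2, y2), m, h(y2, y2, y2)), r(y2, b)) =?= z,  2 =?= y2.
Bind z := h(b, branch(h(y2, y2, y2), m, h(y2, y2, y2)), r(y2, b)); no other remaining equation mentions z.
Bind y2 := 2. Substituting into the earlier bindings gives w := h(2, 2, 2), z := h(b, branch(h(2, 2, 2), m, h(2, 2, 2)), r(2, b)).
MGU = { x ↦ h(m, 2, b), t ↦ branch(h(b, 2, b), h(b, b, b), h(b, m, b)), v ↦ branch(h(b, 2, b), h(b, b, b), h(b, m, b)), u ↦ b, w ↦ h(2, 2, 2), z ↦ h(b, branch(h(2, 2, 2), m, h(2, 2, 2)), r(2, b)), y2 ↦ 2 }, so w ↦ h(2, 2, 2).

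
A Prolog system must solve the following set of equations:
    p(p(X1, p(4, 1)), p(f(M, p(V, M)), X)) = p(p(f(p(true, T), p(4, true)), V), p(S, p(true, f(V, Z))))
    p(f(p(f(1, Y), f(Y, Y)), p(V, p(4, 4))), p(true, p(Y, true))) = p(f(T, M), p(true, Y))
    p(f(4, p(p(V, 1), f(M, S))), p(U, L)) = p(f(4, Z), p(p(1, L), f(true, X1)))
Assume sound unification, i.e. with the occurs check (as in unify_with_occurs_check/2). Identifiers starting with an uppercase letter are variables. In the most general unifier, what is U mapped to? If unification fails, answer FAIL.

Decompose p/2: p(X1, p(4, 1)) = p(f(p(true, T), p(4, true)), V),  p(f(M, p(V, M)), X) = p(S, p(true, f(V, Z))).
Decompose p/2: X1 = f(p(true, T), p(4, true)),  p(4, 1) = V.
Bind X1 := f(p(true, T), p(4, true)); substituting into the one remaining equation that mentions X1 gives: p(f(4, p(p(V, 1), f(M, S))), p(U, L)) = p(f(4, Z), p(p(1, L), f(true, f(p(true, T), p(4, true))))).
Bind V := p(4, 1); substituting into the remaining equations gives: p(f(M, p(p(4, 1), M)), X) = p(S, p(true, f(p(4, 1), Z))),  p(f(p(f(1, Y), f(Y, Y)), p(p(4, 1), p(4, 4))), p(true, p(Y, true))) = p(f(T, M), p(true, Y)),  p(f(4, p(p(p(4, 1), 1), f(M, S))), p(U, L)) = p(f(4, Z), p(p(1, L), f(true, f(p(true, T), p(4, true))))).
Decompose p/2: f(M, p(p(4, 1), M)) = S,  X = p(true, f(p(4, 1), Z)).
Bind S := f(M, p(p(4, 1), M)); substituting into the one remaining equation that mentions S gives: p(f(4, p(p(p(4, 1), 1), f(M, f(M, p(p(4, 1), M))))), p(U, L)) = p(f(4, Z), p(p(1, L), f(true, f(p(true, T), p(4, true))))).
Bind X := p(true, f(p(4, 1), Z)); no other remaining equation mentions X.
Decompose p/2: f(p(f(1, Y), f(Y, Y)), p(p(4, 1), p(4, 4))) = f(T, M),  p(true, p(Y, true)) = p(true, Y).
Decompose f/2: p(f(1, Y), f(Y, Y)) = T,  p(p(4, 1), p(4, 4)) = M.
Bind T := p(f(1, Y), f(Y, Y)); substituting into the one remaining equation that mentions T gives: p(f(4, p(p(p(4, 1), 1), f(M, f(M, p(p(4, 1), M))))), p(U, L)) = p(f(4, Z), p(p(1, L), f(true, f(p(true, p(f(1, Y), f(Y, Y))), p(4, true))))). Substituting into the earlier binding gives X1 := f(p(true, p(f(1, Y), f(Y, Y))), p(4, true)).
Bind M := p(p(4, 1), p(4, 4)); substituting into the one remaining equation that mentions M gives: p(f(4, p(p(p(4, 1), 1), f(p(p(4, 1), p(4, 4)), f(p(p(4, 1), p(4, 4)), p(p(4, 1), p(p(4, 1), p(4, 4))))))), p(U, L)) = p(f(4, Z), p(p(1, L), f(true, f(p(true, p(f(1, Y), f(Y, Y))), p(4, true))))). Substituting into the earlier binding gives S := f(p(p(4, 1), p(4, 4)), p(p(4, 1), p(p(4, 1), p(4, 4)))).
Decompose p/2: true = true,  p(Y, true) = Y.
Delete trivial equation true = true.
Occurs check fails: Y occurs in p(Y, true); the equation Y = p(Y, true) has no finite solution.

FAIL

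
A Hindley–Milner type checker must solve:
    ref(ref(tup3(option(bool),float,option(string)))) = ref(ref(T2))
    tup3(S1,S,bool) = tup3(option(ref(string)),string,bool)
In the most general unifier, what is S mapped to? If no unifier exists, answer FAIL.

Decompose ref/1: ref(tup3(option(bool),float,option(string))) = ref(T2).
Decompose ref/1: tup3(option(bool),float,option(string)) = T2.
Bind T2 := tup3(option(bool),float,option(string)); no other remaining equation mentions T2.
Decompose tup3/3: S1 = option(ref(string)),  S = string,  bool = bool.
Bind S1 := option(ref(string)); no other remaining equation mentions S1.
Bind S := string; no other remaining equation mentions S.
Delete trivial equation bool = bool.
MGU = { T2 ↦ tup3(option(bool),float,option(string)), S1 ↦ option(ref(string)), S ↦ string }, so S ↦ string.

string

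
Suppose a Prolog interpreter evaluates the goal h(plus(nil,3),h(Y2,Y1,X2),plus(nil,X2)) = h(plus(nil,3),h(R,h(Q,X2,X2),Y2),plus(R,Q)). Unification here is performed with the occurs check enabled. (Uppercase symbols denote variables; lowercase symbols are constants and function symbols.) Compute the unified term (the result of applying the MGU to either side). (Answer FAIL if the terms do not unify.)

h(plus(nil,3),h(nil,h(nil,nil,nil),nil),plus(nil,nil))

Decompose h/3: plus(nil,3) = plus(nil,3),  h(Y2,Y1,X2) = h(R,h(Q,X2,X2),Y2),  plus(nil,X2) = plus(R,Q).
Delete trivial equation plus(nil,3) = plus(nil,3).
Decompose h/3: Y2 = R,  Y1 = h(Q,X2,X2),  X2 = Y2.
Bind Y2 := R; substituting into the one remaining equation that mentions Y2 gives: X2 = R.
Bind Y1 := h(Q,X2,X2); no other remaining equation mentions Y1.
Bind X2 := R; substituting into the remaining equation gives: plus(nil,R) = plus(R,Q). Substituting into the earlier binding gives Y1 := h(Q,R,R).
Decompose plus/2: nil = R,  R = Q.
Bind R := nil; substituting into the remaining equation gives: nil = Q. Substituting into the earlier bindings gives Y2 := nil, Y1 := h(Q,nil,nil), X2 := nil.
Bind Q := nil. Substituting into the earlier binding gives Y1 := h(nil,nil,nil).
Applying the MGU to either side gives h(plus(nil,3),h(nil,h(nil,nil,nil),nil),plus(nil,nil)).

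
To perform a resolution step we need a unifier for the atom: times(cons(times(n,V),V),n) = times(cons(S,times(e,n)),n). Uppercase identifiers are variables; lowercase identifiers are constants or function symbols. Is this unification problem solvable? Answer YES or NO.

YES

Decompose times/2: cons(times(n,V),V) = cons(S,times(e,n)),  n = n.
Decompose cons/2: times(n,V) = S,  V = times(e,n).
Bind S := times(n,V); no other remaining equation mentions S.
Bind V := times(e,n); no other remaining equation mentions V. Substituting into the earlier binding gives S := times(n,times(e,n)).
Delete trivial equation n = n.
No equations remain and no clash or occurs-check failure arose, so a unifier exists.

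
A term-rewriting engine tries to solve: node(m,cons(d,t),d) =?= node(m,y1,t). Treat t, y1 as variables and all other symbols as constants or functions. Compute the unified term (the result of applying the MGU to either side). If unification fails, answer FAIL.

node(m,cons(d,d),d)

Decompose node/3: m =?= m,  cons(d,t) =?= y1,  d =?= t.
Delete trivial equation m =?= m.
Bind y1 := cons(d,t); no other remaining equation mentions y1.
Bind t := d. Substituting into the earlier binding gives y1 := cons(d,d).
Applying the MGU to either side gives node(m,cons(d,d),d).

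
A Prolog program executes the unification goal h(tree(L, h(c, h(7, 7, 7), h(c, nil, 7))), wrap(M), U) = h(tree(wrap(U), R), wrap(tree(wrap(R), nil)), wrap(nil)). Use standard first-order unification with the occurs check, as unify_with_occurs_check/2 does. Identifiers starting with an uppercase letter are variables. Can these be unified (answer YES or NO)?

YES

Decompose h/3: tree(L, h(c, h(7, 7, 7), h(c, nil, 7))) = tree(wrap(U), R),  wrap(M) = wrap(tree(wrap(R), nil)),  U = wrap(nil).
Decompose tree/2: L = wrap(U),  h(c, h(7, 7, 7), h(c, nil, 7)) = R.
Bind L := wrap(U); no other remaining equation mentions L.
Bind R := h(c, h(7, 7, 7), h(c, nil, 7)); substituting into the one remaining equation that mentions R gives: wrap(M) = wrap(tree(wrap(h(c, h(7, 7, 7), h(c, nil, 7))), nil)).
Decompose wrap/1: M = tree(wrap(h(c, h(7, 7, 7), h(c, nil, 7))), nil).
Bind M := tree(wrap(h(c, h(7, 7, 7), h(c, nil, 7))), nil); no other remaining equation mentions M.
Bind U := wrap(nil). Substituting into the earlier binding gives L := wrap(wrap(nil)).
No equations remain and no clash or occurs-check failure arose, so a unifier exists.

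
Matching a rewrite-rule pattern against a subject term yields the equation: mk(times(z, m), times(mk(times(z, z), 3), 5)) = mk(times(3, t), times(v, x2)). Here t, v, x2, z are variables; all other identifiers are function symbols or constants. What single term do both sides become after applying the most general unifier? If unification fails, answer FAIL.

Decompose mk/2: times(z, m) = times(3, t),  times(mk(times(z, z), 3), 5) = times(v, x2).
Decompose times/2: z = 3,  m = t.
Bind z := 3; substituting into the one remaining equation that mentions z gives: times(mk(times(3, 3), 3), 5) = times(v, x2).
Bind t := m; no other remaining equation mentions t.
Decompose times/2: mk(times(3, 3), 3) = v,  5 = x2.
Bind v := mk(times(3, 3), 3); no other remaining equation mentions v.
Bind x2 := 5.
Applying the MGU to either side gives mk(times(3, m), times(mk(times(3, 3), 3), 5)).

mk(times(3, m), times(mk(times(3, 3), 3), 5))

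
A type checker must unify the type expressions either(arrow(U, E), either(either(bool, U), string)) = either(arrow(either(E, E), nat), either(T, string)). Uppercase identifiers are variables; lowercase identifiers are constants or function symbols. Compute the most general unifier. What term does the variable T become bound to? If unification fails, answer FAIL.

either(bool, either(nat, nat))

Decompose either/2: arrow(U, E) = arrow(either(E, E), nat),  either(either(bool, U), string) = either(T, string).
Decompose arrow/2: U = either(E, E),  E = nat.
Bind U := either(E, E); substituting into the one remaining equation that mentions U gives: either(either(bool, either(E, E)), string) = either(T, string).
Bind E := nat; substituting into the remaining equation gives: either(either(bool, either(nat, nat)), string) = either(T, string). Substituting into the earlier binding gives U := either(nat, nat).
Decompose either/2: either(bool, either(nat, nat)) = T,  string = string.
Bind T := either(bool, either(nat, nat)); no other remaining equation mentions T.
Delete trivial equation string = string.
MGU = { U := either(nat, nat), E := nat, T := either(bool, either(nat, nat)) }, so T := either(bool, either(nat, nat)).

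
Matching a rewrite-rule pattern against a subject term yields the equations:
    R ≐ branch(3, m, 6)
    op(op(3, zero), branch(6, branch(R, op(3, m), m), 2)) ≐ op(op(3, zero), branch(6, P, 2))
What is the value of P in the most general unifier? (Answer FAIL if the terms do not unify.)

Bind R := branch(3, m, 6); substituting into the remaining equation gives: op(op(3, zero), branch(6, branch(branch(3, m, 6), op(3, m), m), 2)) ≐ op(op(3, zero), branch(6, P, 2)).
Decompose op/2: op(3, zero) ≐ op(3, zero),  branch(6, branch(branch(3, m, 6), op(3, m), m), 2) ≐ branch(6, P, 2).
Delete trivial equation op(3, zero) ≐ op(3, zero).
Decompose branch/3: 6 ≐ 6,  branch(branch(3, m, 6), op(3, m), m) ≐ P,  2 ≐ 2.
Delete trivial equation 6 ≐ 6.
Bind P := branch(branch(3, m, 6), op(3, m), m); no other remaining equation mentions P.
Delete trivial equation 2 ≐ 2.
MGU = { R ↦ branch(3, m, 6), P ↦ branch(branch(3, m, 6), op(3, m), m) }, so P ↦ branch(branch(3, m, 6), op(3, m), m).

branch(branch(3, m, 6), op(3, m), m)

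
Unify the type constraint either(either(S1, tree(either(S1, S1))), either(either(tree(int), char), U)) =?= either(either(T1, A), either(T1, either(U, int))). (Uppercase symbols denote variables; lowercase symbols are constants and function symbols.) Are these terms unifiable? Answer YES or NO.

Decompose either/2: either(S1, tree(either(S1, S1))) =?= either(T1, A),  either(either(tree(int), char), U) =?= either(T1, either(U, int)).
Decompose either/2: S1 =?= T1,  tree(either(S1, S1)) =?= A.
Bind S1 := T1; substituting into the one remaining equation that mentions S1 gives: tree(either(T1, T1)) =?= A.
Bind A := tree(either(T1, T1)); no other remaining equation mentions A.
Decompose either/2: either(tree(int), char) =?= T1,  U =?= either(U, int).
Bind T1 := either(tree(int), char); no other remaining equation mentions T1. Substituting into the earlier bindings gives S1 := either(tree(int), char), A := tree(either(either(tree(int), char), either(tree(int), char))).
Occurs check fails: U occurs in either(U, int); the equation U =?= either(U, int) has no finite solution.

NO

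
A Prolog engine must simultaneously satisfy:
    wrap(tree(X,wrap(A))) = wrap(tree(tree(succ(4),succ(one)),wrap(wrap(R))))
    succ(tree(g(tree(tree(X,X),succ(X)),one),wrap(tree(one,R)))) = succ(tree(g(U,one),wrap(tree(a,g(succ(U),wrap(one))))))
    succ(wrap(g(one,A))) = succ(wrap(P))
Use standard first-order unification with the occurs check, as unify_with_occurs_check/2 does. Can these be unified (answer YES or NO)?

Decompose wrap/1: tree(X,wrap(A)) = tree(tree(succ(4),succ(one)),wrap(wrap(R))).
Decompose tree/2: X = tree(succ(4),succ(one)),  wrap(A) = wrap(wrap(R)).
Bind X := tree(succ(4),succ(one)); substituting into the one remaining equation that mentions X gives: succ(tree(g(tree(tree(tree(succ(4),succ(one)),tree(succ(4),succ(one))),succ(tree(succ(4),succ(one)))),one),wrap(tree(one,R)))) = succ(tree(g(U,one),wrap(tree(a,g(succ(U),wrap(one)))))).
Decompose wrap/1: A = wrap(R).
Bind A := wrap(R); substituting into the one remaining equation that mentions A gives: succ(wrap(g(one,wrap(R)))) = succ(wrap(P)).
Decompose succ/1: tree(g(tree(tree(tree(succ(4),succ(one)),tree(succ(4),succ(one))),succ(tree(succ(4),succ(one)))),one),wrap(tree(one,R))) = tree(g(U,one),wrap(tree(a,g(succ(U),wrap(one))))).
Decompose tree/2: g(tree(tree(tree(succ(4),succ(one)),tree(succ(4),succ(one))),succ(tree(succ(4),succ(one)))),one) = g(U,one),  wrap(tree(one,R)) = wrap(tree(a,g(succ(U),wrap(one)))).
Decompose g/2: tree(tree(tree(succ(4),succ(one)),tree(succ(4),succ(one))),succ(tree(succ(4),succ(one)))) = U,  one = one.
Bind U := tree(tree(tree(succ(4),succ(one)),tree(succ(4),succ(one))),succ(tree(succ(4),succ(one)))); substituting into the one remaining equation that mentions U gives: wrap(tree(one,R)) = wrap(tree(a,g(succ(tree(tree(tree(succ(4),succ(one)),tree(succ(4),succ(one))),succ(tree(succ(4),succ(one))))),wrap(one)))).
Delete trivial equation one = one.
Decompose wrap/1: tree(one,R) = tree(a,g(succ(tree(tree(tree(succ(4),succ(one)),tree(succ(4),succ(one))),succ(tree(succ(4),succ(one))))),wrap(one))).
Decompose tree/2: one = a,  R = g(succ(tree(tree(tree(succ(4),succ(one)),tree(succ(4),succ(one))),succ(tree(succ(4),succ(one))))),wrap(one)).
Clash: constants one and a differ; no unifier exists.

NO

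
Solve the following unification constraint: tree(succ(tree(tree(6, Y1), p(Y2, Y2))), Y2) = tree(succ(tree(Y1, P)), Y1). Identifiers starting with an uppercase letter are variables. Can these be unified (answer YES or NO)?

NO

Decompose tree/2: succ(tree(tree(6, Y1), p(Y2, Y2))) = succ(tree(Y1, P)),  Y2 = Y1.
Decompose succ/1: tree(tree(6, Y1), p(Y2, Y2)) = tree(Y1, P).
Decompose tree/2: tree(6, Y1) = Y1,  p(Y2, Y2) = P.
Occurs check fails: Y1 occurs in tree(6, Y1); the equation Y1 = tree(6, Y1) has no finite solution.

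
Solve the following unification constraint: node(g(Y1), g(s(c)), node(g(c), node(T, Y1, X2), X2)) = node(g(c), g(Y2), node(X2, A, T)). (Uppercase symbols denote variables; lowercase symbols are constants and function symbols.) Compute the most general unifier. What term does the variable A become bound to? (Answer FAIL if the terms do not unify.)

Decompose node/3: g(Y1) = g(c),  g(s(c)) = g(Y2),  node(g(c), node(T, Y1, X2), X2) = node(X2, A, T).
Decompose g/1: Y1 = c.
Bind Y1 := c; substituting into the one remaining equation that mentions Y1 gives: node(g(c), node(T, c, X2), X2) = node(X2, A, T).
Decompose g/1: s(c) = Y2.
Bind Y2 := s(c); no other remaining equation mentions Y2.
Decompose node/3: g(c) = X2,  node(T, c, X2) = A,  X2 = T.
Bind X2 := g(c); substituting into the remaining equations gives: node(T, c, g(c)) = A,  g(c) = T.
Bind A := node(T, c, g(c)); no other remaining equation mentions A.
Bind T := g(c). Substituting into the earlier binding gives A := node(g(c), c, g(c)).
MGU = { Y1 := c, Y2 := s(c), X2 := g(c), A := node(g(c), c, g(c)), T := g(c) }, so A := node(g(c), c, g(c)).

node(g(c), c, g(c))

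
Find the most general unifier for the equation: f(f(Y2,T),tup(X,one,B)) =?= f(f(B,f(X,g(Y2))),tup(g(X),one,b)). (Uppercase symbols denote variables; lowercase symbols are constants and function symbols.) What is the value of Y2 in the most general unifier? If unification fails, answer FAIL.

FAIL

Decompose f/2: f(Y2,T) =?= f(B,f(X,g(Y2))),  tup(X,one,B) =?= tup(g(X),one,b).
Decompose f/2: Y2 =?= B,  T =?= f(X,g(Y2)).
Bind Y2 := B; substituting into the one remaining equation that mentions Y2 gives: T =?= f(X,g(B)).
Bind T := f(X,g(B)); no other remaining equation mentions T.
Decompose tup/3: X =?= g(X),  one =?= one,  B =?= b.
Occurs check fails: X occurs in g(X); the equation X =?= g(X) has no finite solution.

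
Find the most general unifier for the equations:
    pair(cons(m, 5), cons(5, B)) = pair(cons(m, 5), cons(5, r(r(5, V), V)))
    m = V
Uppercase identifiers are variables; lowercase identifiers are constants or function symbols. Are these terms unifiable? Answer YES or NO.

Decompose pair/2: cons(m, 5) = cons(m, 5),  cons(5, B) = cons(5, r(r(5, V), V)).
Delete trivial equation cons(m, 5) = cons(m, 5).
Decompose cons/2: 5 = 5,  B = r(r(5, V), V).
Delete trivial equation 5 = 5.
Bind B := r(r(5, V), V); no other remaining equation mentions B.
Bind V := m. Substituting into the earlier binding gives B := r(r(5, m), m).
No equations remain and no clash or occurs-check failure arose, so a unifier exists.

YES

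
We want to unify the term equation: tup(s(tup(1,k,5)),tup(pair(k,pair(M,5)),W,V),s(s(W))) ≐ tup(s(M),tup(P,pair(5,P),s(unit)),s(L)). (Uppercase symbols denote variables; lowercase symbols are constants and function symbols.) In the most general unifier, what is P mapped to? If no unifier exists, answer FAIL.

Decompose tup/3: s(tup(1,k,5)) ≐ s(M),  tup(pair(k,pair(M,5)),W,V) ≐ tup(P,pair(5,P),s(unit)),  s(s(W)) ≐ s(L).
Decompose s/1: tup(1,k,5) ≐ M.
Bind M := tup(1,k,5); substituting into the one remaining equation that mentions M gives: tup(pair(k,pair(tup(1,k,5),5)),W,V) ≐ tup(P,pair(5,P),s(unit)).
Decompose tup/3: pair(k,pair(tup(1,k,5),5)) ≐ P,  W ≐ pair(5,P),  V ≐ s(unit).
Bind P := pair(k,pair(tup(1,k,5),5)); substituting into the one remaining equation that mentions P gives: W ≐ pair(5,pair(k,pair(tup(1,k,5),5))).
Bind W := pair(5,pair(k,pair(tup(1,k,5),5))); substituting into the one remaining equation that mentions W gives: s(s(pair(5,pair(k,pair(tup(1,k,5),5))))) ≐ s(L).
Bind V := s(unit); no other remaining equation mentions V.
Decompose s/1: s(pair(5,pair(k,pair(tup(1,k,5),5)))) ≐ L.
Bind L := s(pair(5,pair(k,pair(tup(1,k,5),5)))).
MGU = { M -> tup(1,k,5), P -> pair(k,pair(tup(1,k,5),5)), W -> pair(5,pair(k,pair(tup(1,k,5),5))), V -> s(unit), L -> s(pair(5,pair(k,pair(tup(1,k,5),5)))) }, so P -> pair(k,pair(tup(1,k,5),5)).

pair(k,pair(tup(1,k,5),5))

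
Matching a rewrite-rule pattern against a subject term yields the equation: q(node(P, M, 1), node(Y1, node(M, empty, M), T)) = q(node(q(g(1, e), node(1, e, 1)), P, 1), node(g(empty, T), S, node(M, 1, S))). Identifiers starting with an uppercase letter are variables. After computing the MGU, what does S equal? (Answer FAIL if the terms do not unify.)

Decompose q/2: node(P, M, 1) = node(q(g(1, e), node(1, e, 1)), P, 1),  node(Y1, node(M, empty, M), T) = node(g(empty, T), S, node(M, 1, S)).
Decompose node/3: P = q(g(1, e), node(1, e, 1)),  M = P,  1 = 1.
Bind P := q(g(1, e), node(1, e, 1)); substituting into the one remaining equation that mentions P gives: M = q(g(1, e), node(1, e, 1)).
Bind M := q(g(1, e), node(1, e, 1)); substituting into the one remaining equation that mentions M gives: node(Y1, node(q(g(1, e), node(1, e, 1)), empty, q(g(1, e), node(1, e, 1))), T) = node(g(empty, T), S, node(q(g(1, e), node(1, e, 1)), 1, S)).
Delete trivial equation 1 = 1.
Decompose node/3: Y1 = g(empty, T),  node(q(g(1, e), node(1, e, 1)), empty, q(g(1, e), node(1, e, 1))) = S,  T = node(q(g(1, e), node(1, e, 1)), 1, S).
Bind Y1 := g(empty, T); no other remaining equation mentions Y1.
Bind S := node(q(g(1, e), node(1, e, 1)), empty, q(g(1, e), node(1, e, 1))); substituting into the remaining equation gives: T = node(q(g(1, e), node(1, e, 1)), 1, node(q(g(1, e), node(1, e, 1)), empty, q(g(1, e), node(1, e, 1)))).
Bind T := node(q(g(1, e), node(1, e, 1)), 1, node(q(g(1, e), node(1, e, 1)), empty, q(g(1, e), node(1, e, 1)))). Substituting into the earlier binding gives Y1 := g(empty, node(q(g(1, e), node(1, e, 1)), 1, node(q(g(1, e), node(1, e, 1)), empty, q(g(1, e), node(1, e, 1))))).
MGU = { P ↦ q(g(1, e), node(1, e, 1)), M ↦ q(g(1, e), node(1, e, 1)), Y1 ↦ g(empty, node(q(g(1, e), node(1, e, 1)), 1, node(q(g(1, e), node(1, e, 1)), empty, q(g(1, e), node(1, e, 1))))), S ↦ node(q(g(1, e), node(1, e, 1)), empty, q(g(1, e), node(1, e, 1))), T ↦ node(q(g(1, e), node(1, e, 1)), 1, node(q(g(1, e), node(1, e, 1)), empty, q(g(1, e), node(1, e, 1)))) }, so S ↦ node(q(g(1, e), node(1, e, 1)), empty, q(g(1, e), node(1, e, 1))).

node(q(g(1, e), node(1, e, 1)), empty, q(g(1, e), node(1, e, 1)))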